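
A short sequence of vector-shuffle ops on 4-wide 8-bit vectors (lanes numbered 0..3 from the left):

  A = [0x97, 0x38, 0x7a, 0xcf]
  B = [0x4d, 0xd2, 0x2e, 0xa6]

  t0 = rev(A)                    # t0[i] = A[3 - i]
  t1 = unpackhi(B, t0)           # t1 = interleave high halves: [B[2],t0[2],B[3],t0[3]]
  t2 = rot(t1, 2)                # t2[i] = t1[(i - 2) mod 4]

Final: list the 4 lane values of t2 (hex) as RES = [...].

RES = [0xa6, 0x97, 0x2e, 0x38]

t0 = [0xcf, 0x7a, 0x38, 0x97]
t1 = [0x2e, 0x38, 0xa6, 0x97]
t2 = [0xa6, 0x97, 0x2e, 0x38]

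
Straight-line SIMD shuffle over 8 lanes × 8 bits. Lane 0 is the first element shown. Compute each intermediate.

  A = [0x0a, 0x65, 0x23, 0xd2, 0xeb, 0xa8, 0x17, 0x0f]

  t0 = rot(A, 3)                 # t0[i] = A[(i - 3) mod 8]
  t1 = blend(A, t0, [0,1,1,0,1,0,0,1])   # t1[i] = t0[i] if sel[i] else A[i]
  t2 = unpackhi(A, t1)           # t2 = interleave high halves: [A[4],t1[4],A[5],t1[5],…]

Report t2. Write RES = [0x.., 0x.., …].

RES = [ 0xeb  0x65  0xa8  0xa8  0x17  0x17  0x0f  0xeb ]

t0 = [0xa8, 0x17, 0x0f, 0x0a, 0x65, 0x23, 0xd2, 0xeb]
t1 = [0x0a, 0x17, 0x0f, 0xd2, 0x65, 0xa8, 0x17, 0xeb]
t2 = [0xeb, 0x65, 0xa8, 0xa8, 0x17, 0x17, 0x0f, 0xeb]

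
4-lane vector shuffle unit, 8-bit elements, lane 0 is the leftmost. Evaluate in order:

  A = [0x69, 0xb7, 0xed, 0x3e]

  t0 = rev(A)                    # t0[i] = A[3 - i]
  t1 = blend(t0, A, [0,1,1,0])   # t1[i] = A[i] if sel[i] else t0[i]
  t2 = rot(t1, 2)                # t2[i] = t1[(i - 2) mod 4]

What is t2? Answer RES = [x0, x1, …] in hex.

→ t0 |3e|ed|b7|69|
→ t1 |3e|b7|ed|69|
→ t2 |ed|69|3e|b7|

RES = [ 0xed  0x69  0x3e  0xb7 ]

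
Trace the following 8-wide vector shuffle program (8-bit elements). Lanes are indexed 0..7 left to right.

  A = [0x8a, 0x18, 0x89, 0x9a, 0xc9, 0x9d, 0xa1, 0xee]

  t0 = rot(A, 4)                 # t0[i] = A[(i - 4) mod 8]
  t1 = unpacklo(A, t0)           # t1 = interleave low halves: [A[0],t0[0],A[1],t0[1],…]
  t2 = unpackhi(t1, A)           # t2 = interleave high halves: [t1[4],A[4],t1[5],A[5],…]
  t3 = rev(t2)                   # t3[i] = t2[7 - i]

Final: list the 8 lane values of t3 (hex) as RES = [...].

→ t0 |c9|9d|a1|ee|8a|18|89|9a|
→ t1 |8a|c9|18|9d|89|a1|9a|ee|
→ t2 |89|c9|a1|9d|9a|a1|ee|ee|
→ t3 |ee|ee|a1|9a|9d|a1|c9|89|

RES = [0xee, 0xee, 0xa1, 0x9a, 0x9d, 0xa1, 0xc9, 0x89]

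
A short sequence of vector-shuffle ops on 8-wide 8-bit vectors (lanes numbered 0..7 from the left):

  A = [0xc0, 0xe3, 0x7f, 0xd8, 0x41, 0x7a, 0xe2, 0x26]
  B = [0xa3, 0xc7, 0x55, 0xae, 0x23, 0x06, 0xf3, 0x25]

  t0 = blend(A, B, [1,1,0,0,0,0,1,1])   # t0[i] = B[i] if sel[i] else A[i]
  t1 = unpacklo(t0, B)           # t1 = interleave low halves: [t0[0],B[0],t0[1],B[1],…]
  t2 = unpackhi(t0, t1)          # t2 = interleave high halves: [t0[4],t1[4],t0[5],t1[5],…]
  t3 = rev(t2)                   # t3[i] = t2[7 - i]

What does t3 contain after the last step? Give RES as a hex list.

RES = [0xae, 0x25, 0xd8, 0xf3, 0x55, 0x7a, 0x7f, 0x41]

t0 = [0xa3, 0xc7, 0x7f, 0xd8, 0x41, 0x7a, 0xf3, 0x25]
t1 = [0xa3, 0xa3, 0xc7, 0xc7, 0x7f, 0x55, 0xd8, 0xae]
t2 = [0x41, 0x7f, 0x7a, 0x55, 0xf3, 0xd8, 0x25, 0xae]
t3 = [0xae, 0x25, 0xd8, 0xf3, 0x55, 0x7a, 0x7f, 0x41]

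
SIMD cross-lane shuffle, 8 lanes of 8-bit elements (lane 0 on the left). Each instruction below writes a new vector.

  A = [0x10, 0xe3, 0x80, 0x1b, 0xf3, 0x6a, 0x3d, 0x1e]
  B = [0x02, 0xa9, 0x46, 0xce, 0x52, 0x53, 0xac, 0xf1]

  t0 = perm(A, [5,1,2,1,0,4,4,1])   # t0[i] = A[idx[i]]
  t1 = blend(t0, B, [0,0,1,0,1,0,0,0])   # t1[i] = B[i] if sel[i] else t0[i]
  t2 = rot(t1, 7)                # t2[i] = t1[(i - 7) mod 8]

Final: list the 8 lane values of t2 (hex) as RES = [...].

→ t0 |6a|e3|80|e3|10|f3|f3|e3|
→ t1 |6a|e3|46|e3|52|f3|f3|e3|
→ t2 |e3|46|e3|52|f3|f3|e3|6a|

RES = [0xe3, 0x46, 0xe3, 0x52, 0xf3, 0xf3, 0xe3, 0x6a]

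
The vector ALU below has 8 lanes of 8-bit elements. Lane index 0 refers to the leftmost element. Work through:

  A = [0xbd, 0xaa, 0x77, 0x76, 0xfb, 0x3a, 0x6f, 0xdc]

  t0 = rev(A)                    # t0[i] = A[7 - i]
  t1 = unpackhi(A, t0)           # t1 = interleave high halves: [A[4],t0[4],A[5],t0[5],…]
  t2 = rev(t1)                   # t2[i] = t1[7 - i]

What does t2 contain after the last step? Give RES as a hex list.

RES = [0xbd, 0xdc, 0xaa, 0x6f, 0x77, 0x3a, 0x76, 0xfb]

→ t0 |dc|6f|3a|fb|76|77|aa|bd|
→ t1 |fb|76|3a|77|6f|aa|dc|bd|
→ t2 |bd|dc|aa|6f|77|3a|76|fb|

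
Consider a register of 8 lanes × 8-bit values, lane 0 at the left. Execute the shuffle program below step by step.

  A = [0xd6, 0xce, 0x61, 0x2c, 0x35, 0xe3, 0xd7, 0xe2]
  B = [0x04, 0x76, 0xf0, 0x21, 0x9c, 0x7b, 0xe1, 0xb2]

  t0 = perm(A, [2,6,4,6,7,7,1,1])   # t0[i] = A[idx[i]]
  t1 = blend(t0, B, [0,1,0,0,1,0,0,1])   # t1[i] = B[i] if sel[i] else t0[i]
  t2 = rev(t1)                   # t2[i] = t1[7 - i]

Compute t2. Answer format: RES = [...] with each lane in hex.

RES = [0xb2, 0xce, 0xe2, 0x9c, 0xd7, 0x35, 0x76, 0x61]

  t0: 61 d7 35 d7 e2 e2 ce ce
  t1: 61 76 35 d7 9c e2 ce b2
  t2: b2 ce e2 9c d7 35 76 61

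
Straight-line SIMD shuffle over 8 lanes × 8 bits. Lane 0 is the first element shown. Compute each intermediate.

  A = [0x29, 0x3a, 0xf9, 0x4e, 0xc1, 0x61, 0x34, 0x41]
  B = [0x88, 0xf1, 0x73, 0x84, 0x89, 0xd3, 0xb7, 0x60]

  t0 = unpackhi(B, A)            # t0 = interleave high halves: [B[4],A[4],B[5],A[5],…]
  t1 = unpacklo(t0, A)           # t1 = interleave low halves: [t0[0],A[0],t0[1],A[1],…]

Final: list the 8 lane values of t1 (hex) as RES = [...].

  t0: 89 c1 d3 61 b7 34 60 41
  t1: 89 29 c1 3a d3 f9 61 4e

RES = [0x89, 0x29, 0xc1, 0x3a, 0xd3, 0xf9, 0x61, 0x4e]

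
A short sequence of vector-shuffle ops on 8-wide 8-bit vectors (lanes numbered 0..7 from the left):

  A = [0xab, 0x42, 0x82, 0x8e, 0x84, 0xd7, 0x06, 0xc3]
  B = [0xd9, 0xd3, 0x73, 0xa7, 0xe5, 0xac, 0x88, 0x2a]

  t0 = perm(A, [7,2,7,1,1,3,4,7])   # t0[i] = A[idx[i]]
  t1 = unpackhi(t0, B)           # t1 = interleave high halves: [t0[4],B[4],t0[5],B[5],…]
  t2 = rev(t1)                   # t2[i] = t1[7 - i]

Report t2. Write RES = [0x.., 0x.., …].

  t0: c3 82 c3 42 42 8e 84 c3
  t1: 42 e5 8e ac 84 88 c3 2a
  t2: 2a c3 88 84 ac 8e e5 42

RES = [ 0x2a  0xc3  0x88  0x84  0xac  0x8e  0xe5  0x42 ]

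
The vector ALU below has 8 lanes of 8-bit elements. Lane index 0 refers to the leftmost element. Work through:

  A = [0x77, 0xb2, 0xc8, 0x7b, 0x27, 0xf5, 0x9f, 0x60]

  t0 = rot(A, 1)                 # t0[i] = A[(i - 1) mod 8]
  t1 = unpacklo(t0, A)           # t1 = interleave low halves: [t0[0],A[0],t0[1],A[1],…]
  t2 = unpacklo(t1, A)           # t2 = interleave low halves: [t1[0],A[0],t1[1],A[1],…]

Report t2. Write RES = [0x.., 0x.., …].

RES = [0x60, 0x77, 0x77, 0xb2, 0x77, 0xc8, 0xb2, 0x7b]

t0 = [0x60, 0x77, 0xb2, 0xc8, 0x7b, 0x27, 0xf5, 0x9f]
t1 = [0x60, 0x77, 0x77, 0xb2, 0xb2, 0xc8, 0xc8, 0x7b]
t2 = [0x60, 0x77, 0x77, 0xb2, 0x77, 0xc8, 0xb2, 0x7b]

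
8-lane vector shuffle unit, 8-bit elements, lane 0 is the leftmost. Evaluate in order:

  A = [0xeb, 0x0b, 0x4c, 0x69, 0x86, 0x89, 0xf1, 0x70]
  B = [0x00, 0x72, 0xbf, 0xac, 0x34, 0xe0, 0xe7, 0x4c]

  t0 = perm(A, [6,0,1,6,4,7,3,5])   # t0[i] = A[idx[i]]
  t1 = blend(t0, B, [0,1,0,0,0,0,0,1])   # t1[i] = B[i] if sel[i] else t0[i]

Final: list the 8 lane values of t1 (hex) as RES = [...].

RES = [ 0xf1  0x72  0x0b  0xf1  0x86  0x70  0x69  0x4c ]

  t0: f1 eb 0b f1 86 70 69 89
  t1: f1 72 0b f1 86 70 69 4c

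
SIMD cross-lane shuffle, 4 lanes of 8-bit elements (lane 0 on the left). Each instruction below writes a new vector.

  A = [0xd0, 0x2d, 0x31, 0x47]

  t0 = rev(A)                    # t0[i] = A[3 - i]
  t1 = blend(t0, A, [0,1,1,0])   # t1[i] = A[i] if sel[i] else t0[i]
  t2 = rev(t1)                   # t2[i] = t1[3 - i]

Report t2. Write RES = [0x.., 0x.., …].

t0 = [0x47, 0x31, 0x2d, 0xd0]
t1 = [0x47, 0x2d, 0x31, 0xd0]
t2 = [0xd0, 0x31, 0x2d, 0x47]

RES = [0xd0, 0x31, 0x2d, 0x47]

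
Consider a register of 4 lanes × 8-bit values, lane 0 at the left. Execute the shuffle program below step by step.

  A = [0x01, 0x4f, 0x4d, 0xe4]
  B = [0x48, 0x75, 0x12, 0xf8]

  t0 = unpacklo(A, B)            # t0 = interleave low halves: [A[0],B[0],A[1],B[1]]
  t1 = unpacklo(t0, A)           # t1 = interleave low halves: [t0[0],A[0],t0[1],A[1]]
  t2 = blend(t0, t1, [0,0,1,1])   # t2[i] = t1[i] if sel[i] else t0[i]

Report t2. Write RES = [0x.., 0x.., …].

RES = [ 0x01  0x48  0x48  0x4f ]

→ t0 |01|48|4f|75|
→ t1 |01|01|48|4f|
→ t2 |01|48|48|4f|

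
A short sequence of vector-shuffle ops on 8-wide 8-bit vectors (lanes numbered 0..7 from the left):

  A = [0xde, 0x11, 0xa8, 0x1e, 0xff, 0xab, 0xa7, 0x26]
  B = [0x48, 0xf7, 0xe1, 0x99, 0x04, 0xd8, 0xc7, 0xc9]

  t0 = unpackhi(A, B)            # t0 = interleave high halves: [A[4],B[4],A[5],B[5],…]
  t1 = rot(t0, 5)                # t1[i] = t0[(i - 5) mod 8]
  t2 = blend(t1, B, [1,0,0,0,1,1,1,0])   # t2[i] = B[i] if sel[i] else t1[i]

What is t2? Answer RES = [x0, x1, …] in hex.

RES = [ 0x48  0xa7  0xc7  0x26  0x04  0xd8  0xc7  0xab ]

  t0: ff 04 ab d8 a7 c7 26 c9
  t1: d8 a7 c7 26 c9 ff 04 ab
  t2: 48 a7 c7 26 04 d8 c7 ab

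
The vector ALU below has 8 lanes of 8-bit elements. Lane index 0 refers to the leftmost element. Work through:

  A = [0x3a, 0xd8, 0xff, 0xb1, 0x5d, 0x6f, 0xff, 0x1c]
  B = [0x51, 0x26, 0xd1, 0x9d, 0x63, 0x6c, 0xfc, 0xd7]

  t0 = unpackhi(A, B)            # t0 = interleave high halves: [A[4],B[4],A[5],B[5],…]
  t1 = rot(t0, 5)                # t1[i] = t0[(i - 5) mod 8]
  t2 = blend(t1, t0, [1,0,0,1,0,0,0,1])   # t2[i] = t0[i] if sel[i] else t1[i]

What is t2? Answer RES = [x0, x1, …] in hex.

  t0: 5d 63 6f 6c ff fc 1c d7
  t1: 6c ff fc 1c d7 5d 63 6f
  t2: 5d ff fc 6c d7 5d 63 d7

RES = [ 0x5d  0xff  0xfc  0x6c  0xd7  0x5d  0x63  0xd7 ]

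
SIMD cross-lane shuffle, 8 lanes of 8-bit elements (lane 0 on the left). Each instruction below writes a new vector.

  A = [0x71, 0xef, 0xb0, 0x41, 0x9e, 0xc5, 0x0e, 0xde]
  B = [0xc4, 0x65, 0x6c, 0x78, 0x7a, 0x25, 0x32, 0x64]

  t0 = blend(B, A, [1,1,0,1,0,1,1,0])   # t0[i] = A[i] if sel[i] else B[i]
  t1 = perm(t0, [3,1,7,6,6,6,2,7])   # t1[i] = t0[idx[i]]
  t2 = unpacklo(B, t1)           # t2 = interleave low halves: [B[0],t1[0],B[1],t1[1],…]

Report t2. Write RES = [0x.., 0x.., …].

t0 = [0x71, 0xef, 0x6c, 0x41, 0x7a, 0xc5, 0x0e, 0x64]
t1 = [0x41, 0xef, 0x64, 0x0e, 0x0e, 0x0e, 0x6c, 0x64]
t2 = [0xc4, 0x41, 0x65, 0xef, 0x6c, 0x64, 0x78, 0x0e]

RES = [0xc4, 0x41, 0x65, 0xef, 0x6c, 0x64, 0x78, 0x0e]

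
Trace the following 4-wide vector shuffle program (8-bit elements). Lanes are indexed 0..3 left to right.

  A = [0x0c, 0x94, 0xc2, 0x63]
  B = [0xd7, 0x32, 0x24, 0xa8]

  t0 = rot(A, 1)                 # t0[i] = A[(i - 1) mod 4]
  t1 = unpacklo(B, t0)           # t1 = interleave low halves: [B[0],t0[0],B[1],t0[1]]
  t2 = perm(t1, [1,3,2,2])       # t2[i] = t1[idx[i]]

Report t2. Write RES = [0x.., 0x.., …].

t0 = [0x63, 0x0c, 0x94, 0xc2]
t1 = [0xd7, 0x63, 0x32, 0x0c]
t2 = [0x63, 0x0c, 0x32, 0x32]

RES = [ 0x63  0x0c  0x32  0x32 ]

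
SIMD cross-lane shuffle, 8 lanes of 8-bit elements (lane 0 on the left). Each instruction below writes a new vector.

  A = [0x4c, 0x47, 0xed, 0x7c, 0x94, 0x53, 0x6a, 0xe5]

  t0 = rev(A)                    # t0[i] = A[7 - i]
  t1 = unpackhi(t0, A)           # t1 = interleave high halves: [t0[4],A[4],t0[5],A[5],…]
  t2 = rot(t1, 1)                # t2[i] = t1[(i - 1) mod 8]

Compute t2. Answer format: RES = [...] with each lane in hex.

RES = [ 0xe5  0x7c  0x94  0xed  0x53  0x47  0x6a  0x4c ]

  t0: e5 6a 53 94 7c ed 47 4c
  t1: 7c 94 ed 53 47 6a 4c e5
  t2: e5 7c 94 ed 53 47 6a 4c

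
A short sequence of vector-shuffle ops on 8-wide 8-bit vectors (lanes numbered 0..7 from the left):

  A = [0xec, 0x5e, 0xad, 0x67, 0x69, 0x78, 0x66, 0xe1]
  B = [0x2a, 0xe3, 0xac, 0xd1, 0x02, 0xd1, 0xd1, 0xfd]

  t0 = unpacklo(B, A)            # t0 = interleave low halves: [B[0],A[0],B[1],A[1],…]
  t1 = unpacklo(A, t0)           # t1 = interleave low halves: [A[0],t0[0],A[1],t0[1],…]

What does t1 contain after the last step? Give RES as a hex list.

t0 = [0x2a, 0xec, 0xe3, 0x5e, 0xac, 0xad, 0xd1, 0x67]
t1 = [0xec, 0x2a, 0x5e, 0xec, 0xad, 0xe3, 0x67, 0x5e]

RES = [0xec, 0x2a, 0x5e, 0xec, 0xad, 0xe3, 0x67, 0x5e]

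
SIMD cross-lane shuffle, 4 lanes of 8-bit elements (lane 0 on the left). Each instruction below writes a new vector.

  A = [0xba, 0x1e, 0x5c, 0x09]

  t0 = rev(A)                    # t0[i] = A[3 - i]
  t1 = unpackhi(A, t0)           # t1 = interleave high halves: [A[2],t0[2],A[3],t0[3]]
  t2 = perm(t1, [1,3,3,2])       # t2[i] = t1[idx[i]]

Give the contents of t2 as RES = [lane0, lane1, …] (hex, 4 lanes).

RES = [0x1e, 0xba, 0xba, 0x09]

  t0: 09 5c 1e ba
  t1: 5c 1e 09 ba
  t2: 1e ba ba 09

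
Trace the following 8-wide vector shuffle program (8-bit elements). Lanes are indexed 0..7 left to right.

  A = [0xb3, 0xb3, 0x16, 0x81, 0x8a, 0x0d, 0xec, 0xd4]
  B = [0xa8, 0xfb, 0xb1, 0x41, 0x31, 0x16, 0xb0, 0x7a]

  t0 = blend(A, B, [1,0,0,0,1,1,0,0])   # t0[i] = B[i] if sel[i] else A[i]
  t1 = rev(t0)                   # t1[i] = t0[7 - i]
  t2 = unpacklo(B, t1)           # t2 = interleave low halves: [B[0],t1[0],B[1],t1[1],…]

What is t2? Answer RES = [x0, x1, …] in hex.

  t0: a8 b3 16 81 31 16 ec d4
  t1: d4 ec 16 31 81 16 b3 a8
  t2: a8 d4 fb ec b1 16 41 31

RES = [0xa8, 0xd4, 0xfb, 0xec, 0xb1, 0x16, 0x41, 0x31]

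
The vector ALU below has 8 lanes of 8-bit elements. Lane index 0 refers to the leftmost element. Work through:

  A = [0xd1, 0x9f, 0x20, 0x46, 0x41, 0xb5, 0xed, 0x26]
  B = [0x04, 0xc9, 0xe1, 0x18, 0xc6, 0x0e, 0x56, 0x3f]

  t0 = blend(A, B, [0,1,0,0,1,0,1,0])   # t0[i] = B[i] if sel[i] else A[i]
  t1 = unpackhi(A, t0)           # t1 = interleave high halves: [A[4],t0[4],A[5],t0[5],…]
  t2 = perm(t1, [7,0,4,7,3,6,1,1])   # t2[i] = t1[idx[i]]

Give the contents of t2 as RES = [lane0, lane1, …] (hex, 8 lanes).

→ t0 |d1|c9|20|46|c6|b5|56|26|
→ t1 |41|c6|b5|b5|ed|56|26|26|
→ t2 |26|41|ed|26|b5|26|c6|c6|

RES = [0x26, 0x41, 0xed, 0x26, 0xb5, 0x26, 0xc6, 0xc6]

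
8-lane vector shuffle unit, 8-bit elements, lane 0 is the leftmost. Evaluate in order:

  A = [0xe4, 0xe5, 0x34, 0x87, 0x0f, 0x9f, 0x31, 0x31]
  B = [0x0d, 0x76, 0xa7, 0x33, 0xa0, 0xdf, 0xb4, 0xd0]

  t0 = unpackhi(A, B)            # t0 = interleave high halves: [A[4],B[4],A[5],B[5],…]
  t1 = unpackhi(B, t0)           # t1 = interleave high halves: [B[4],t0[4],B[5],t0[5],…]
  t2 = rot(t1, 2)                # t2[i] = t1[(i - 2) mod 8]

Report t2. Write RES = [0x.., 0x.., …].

  t0: 0f a0 9f df 31 b4 31 d0
  t1: a0 31 df b4 b4 31 d0 d0
  t2: d0 d0 a0 31 df b4 b4 31

RES = [ 0xd0  0xd0  0xa0  0x31  0xdf  0xb4  0xb4  0x31 ]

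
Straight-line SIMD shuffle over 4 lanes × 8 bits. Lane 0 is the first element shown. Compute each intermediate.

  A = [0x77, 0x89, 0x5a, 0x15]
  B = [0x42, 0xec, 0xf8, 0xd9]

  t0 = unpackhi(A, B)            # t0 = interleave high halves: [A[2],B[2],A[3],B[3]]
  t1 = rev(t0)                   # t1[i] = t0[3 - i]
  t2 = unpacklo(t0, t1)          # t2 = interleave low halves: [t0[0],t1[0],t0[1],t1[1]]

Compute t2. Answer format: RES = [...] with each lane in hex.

RES = [ 0x5a  0xd9  0xf8  0x15 ]

  t0: 5a f8 15 d9
  t1: d9 15 f8 5a
  t2: 5a d9 f8 15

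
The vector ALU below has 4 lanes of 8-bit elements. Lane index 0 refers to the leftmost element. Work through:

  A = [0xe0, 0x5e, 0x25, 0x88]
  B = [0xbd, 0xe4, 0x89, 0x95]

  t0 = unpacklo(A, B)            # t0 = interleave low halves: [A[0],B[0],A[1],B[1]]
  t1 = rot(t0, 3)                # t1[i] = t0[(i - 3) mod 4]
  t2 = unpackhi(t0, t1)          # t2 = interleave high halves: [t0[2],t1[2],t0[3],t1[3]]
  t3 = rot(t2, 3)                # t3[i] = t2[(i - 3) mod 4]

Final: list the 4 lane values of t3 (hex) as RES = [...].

→ t0 |e0|bd|5e|e4|
→ t1 |bd|5e|e4|e0|
→ t2 |5e|e4|e4|e0|
→ t3 |e4|e4|e0|5e|

RES = [0xe4, 0xe4, 0xe0, 0x5e]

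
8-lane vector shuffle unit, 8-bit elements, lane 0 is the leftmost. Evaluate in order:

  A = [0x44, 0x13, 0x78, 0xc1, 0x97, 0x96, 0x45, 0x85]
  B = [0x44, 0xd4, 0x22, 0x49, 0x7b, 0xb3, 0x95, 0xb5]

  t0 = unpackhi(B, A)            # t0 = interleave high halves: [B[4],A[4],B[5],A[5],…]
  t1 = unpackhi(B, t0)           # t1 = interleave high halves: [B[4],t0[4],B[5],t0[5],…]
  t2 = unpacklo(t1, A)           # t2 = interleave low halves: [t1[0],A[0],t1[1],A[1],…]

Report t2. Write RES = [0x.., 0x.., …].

RES = [ 0x7b  0x44  0x95  0x13  0xb3  0x78  0x45  0xc1 ]

→ t0 |7b|97|b3|96|95|45|b5|85|
→ t1 |7b|95|b3|45|95|b5|b5|85|
→ t2 |7b|44|95|13|b3|78|45|c1|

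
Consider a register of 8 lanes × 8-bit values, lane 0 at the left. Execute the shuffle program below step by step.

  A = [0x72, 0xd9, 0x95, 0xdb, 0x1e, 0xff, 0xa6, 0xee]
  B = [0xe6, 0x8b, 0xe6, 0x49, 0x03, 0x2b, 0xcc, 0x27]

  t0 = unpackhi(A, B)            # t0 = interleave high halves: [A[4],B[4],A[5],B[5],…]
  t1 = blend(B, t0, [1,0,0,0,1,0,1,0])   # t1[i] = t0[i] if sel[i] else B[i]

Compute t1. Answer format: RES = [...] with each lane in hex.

  t0: 1e 03 ff 2b a6 cc ee 27
  t1: 1e 8b e6 49 a6 2b ee 27

RES = [0x1e, 0x8b, 0xe6, 0x49, 0xa6, 0x2b, 0xee, 0x27]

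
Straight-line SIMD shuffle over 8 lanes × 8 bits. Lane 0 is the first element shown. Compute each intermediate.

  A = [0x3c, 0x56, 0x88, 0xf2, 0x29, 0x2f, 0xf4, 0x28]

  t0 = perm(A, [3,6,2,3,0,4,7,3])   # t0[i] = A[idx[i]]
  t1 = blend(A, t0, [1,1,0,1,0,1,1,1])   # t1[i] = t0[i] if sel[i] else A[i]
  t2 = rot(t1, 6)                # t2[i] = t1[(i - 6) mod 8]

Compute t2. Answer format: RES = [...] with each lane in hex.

t0 = [0xf2, 0xf4, 0x88, 0xf2, 0x3c, 0x29, 0x28, 0xf2]
t1 = [0xf2, 0xf4, 0x88, 0xf2, 0x29, 0x29, 0x28, 0xf2]
t2 = [0x88, 0xf2, 0x29, 0x29, 0x28, 0xf2, 0xf2, 0xf4]

RES = [0x88, 0xf2, 0x29, 0x29, 0x28, 0xf2, 0xf2, 0xf4]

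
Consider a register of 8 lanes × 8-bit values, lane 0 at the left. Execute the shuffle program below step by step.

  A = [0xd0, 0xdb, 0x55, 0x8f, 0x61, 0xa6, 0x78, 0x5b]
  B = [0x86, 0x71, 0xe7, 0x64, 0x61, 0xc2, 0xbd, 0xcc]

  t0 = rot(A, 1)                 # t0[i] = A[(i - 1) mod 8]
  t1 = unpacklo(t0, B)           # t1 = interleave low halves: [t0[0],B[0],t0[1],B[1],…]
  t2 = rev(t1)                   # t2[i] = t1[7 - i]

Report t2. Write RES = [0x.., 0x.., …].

RES = [0x64, 0x55, 0xe7, 0xdb, 0x71, 0xd0, 0x86, 0x5b]

  t0: 5b d0 db 55 8f 61 a6 78
  t1: 5b 86 d0 71 db e7 55 64
  t2: 64 55 e7 db 71 d0 86 5b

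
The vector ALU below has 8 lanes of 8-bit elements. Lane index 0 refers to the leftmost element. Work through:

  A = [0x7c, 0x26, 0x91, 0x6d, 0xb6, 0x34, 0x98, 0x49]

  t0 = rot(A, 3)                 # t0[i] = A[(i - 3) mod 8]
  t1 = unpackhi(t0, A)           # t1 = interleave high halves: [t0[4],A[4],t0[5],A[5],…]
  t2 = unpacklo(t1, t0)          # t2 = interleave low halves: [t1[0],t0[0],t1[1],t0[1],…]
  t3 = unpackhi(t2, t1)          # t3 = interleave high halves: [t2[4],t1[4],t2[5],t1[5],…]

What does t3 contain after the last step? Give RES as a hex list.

→ t0 |34|98|49|7c|26|91|6d|b6|
→ t1 |26|b6|91|34|6d|98|b6|49|
→ t2 |26|34|b6|98|91|49|34|7c|
→ t3 |91|6d|49|98|34|b6|7c|49|

RES = [0x91, 0x6d, 0x49, 0x98, 0x34, 0xb6, 0x7c, 0x49]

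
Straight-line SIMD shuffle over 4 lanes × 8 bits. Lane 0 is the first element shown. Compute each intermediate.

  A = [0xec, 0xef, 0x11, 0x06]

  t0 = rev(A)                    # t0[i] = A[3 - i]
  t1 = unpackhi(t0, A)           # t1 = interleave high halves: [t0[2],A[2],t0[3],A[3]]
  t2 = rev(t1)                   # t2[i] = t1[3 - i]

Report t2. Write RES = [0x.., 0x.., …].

  t0: 06 11 ef ec
  t1: ef 11 ec 06
  t2: 06 ec 11 ef

RES = [ 0x06  0xec  0x11  0xef ]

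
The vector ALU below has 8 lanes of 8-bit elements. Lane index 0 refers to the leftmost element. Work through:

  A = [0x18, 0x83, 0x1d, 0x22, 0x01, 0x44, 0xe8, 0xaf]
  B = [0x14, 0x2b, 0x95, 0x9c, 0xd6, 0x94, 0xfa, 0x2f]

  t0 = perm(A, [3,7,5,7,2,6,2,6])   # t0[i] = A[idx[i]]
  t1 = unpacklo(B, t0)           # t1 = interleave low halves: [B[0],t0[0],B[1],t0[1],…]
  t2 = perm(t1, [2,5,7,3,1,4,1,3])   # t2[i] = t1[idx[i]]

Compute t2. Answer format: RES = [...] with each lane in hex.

RES = [0x2b, 0x44, 0xaf, 0xaf, 0x22, 0x95, 0x22, 0xaf]

t0 = [0x22, 0xaf, 0x44, 0xaf, 0x1d, 0xe8, 0x1d, 0xe8]
t1 = [0x14, 0x22, 0x2b, 0xaf, 0x95, 0x44, 0x9c, 0xaf]
t2 = [0x2b, 0x44, 0xaf, 0xaf, 0x22, 0x95, 0x22, 0xaf]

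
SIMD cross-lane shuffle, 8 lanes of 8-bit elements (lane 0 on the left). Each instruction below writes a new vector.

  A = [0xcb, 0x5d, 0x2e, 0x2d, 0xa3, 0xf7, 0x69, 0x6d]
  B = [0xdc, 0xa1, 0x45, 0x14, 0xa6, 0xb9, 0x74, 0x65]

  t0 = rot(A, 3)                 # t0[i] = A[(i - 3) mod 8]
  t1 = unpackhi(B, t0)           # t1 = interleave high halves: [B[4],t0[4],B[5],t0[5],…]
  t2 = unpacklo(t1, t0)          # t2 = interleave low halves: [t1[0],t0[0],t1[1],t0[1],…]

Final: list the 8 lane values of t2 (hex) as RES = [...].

t0 = [0xf7, 0x69, 0x6d, 0xcb, 0x5d, 0x2e, 0x2d, 0xa3]
t1 = [0xa6, 0x5d, 0xb9, 0x2e, 0x74, 0x2d, 0x65, 0xa3]
t2 = [0xa6, 0xf7, 0x5d, 0x69, 0xb9, 0x6d, 0x2e, 0xcb]

RES = [0xa6, 0xf7, 0x5d, 0x69, 0xb9, 0x6d, 0x2e, 0xcb]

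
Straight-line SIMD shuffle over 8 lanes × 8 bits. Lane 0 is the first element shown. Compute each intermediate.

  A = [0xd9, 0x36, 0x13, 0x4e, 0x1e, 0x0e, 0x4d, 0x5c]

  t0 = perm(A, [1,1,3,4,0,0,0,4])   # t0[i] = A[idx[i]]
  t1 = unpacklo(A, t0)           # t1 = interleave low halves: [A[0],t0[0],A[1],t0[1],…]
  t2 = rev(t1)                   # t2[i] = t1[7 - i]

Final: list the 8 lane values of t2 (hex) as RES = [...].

→ t0 |36|36|4e|1e|d9|d9|d9|1e|
→ t1 |d9|36|36|36|13|4e|4e|1e|
→ t2 |1e|4e|4e|13|36|36|36|d9|

RES = [0x1e, 0x4e, 0x4e, 0x13, 0x36, 0x36, 0x36, 0xd9]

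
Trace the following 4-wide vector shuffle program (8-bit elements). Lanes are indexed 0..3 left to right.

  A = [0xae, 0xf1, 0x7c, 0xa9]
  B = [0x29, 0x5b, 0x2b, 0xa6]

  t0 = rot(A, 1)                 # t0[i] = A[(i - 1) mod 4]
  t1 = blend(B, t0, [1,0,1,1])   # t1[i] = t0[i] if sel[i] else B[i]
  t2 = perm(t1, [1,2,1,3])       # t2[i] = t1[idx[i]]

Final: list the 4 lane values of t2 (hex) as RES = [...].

RES = [ 0x5b  0xf1  0x5b  0x7c ]

  t0: a9 ae f1 7c
  t1: a9 5b f1 7c
  t2: 5b f1 5b 7c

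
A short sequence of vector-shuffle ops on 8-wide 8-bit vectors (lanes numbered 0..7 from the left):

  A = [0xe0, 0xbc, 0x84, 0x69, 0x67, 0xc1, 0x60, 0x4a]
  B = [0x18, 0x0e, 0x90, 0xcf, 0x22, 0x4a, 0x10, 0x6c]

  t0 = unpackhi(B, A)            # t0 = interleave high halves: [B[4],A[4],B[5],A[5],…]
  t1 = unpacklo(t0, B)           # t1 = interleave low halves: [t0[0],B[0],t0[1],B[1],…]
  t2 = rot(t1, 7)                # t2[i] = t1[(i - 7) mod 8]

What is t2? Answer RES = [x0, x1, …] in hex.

RES = [0x18, 0x67, 0x0e, 0x4a, 0x90, 0xc1, 0xcf, 0x22]

  t0: 22 67 4a c1 10 60 6c 4a
  t1: 22 18 67 0e 4a 90 c1 cf
  t2: 18 67 0e 4a 90 c1 cf 22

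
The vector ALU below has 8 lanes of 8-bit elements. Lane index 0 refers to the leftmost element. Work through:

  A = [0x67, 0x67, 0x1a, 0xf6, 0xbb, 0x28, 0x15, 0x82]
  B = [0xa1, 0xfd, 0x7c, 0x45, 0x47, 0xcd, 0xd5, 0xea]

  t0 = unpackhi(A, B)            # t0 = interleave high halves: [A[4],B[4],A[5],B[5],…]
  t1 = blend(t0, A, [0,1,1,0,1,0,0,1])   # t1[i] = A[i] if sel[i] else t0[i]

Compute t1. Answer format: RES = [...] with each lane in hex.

→ t0 |bb|47|28|cd|15|d5|82|ea|
→ t1 |bb|67|1a|cd|bb|d5|82|82|

RES = [0xbb, 0x67, 0x1a, 0xcd, 0xbb, 0xd5, 0x82, 0x82]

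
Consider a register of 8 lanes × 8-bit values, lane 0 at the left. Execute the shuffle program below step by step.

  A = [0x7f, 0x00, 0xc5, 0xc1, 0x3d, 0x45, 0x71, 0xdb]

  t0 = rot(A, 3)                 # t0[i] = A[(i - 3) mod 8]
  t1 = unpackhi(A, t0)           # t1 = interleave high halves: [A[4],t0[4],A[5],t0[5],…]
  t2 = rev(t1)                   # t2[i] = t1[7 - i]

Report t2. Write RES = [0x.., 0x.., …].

RES = [ 0x3d  0xdb  0xc1  0x71  0xc5  0x45  0x00  0x3d ]

  t0: 45 71 db 7f 00 c5 c1 3d
  t1: 3d 00 45 c5 71 c1 db 3d
  t2: 3d db c1 71 c5 45 00 3d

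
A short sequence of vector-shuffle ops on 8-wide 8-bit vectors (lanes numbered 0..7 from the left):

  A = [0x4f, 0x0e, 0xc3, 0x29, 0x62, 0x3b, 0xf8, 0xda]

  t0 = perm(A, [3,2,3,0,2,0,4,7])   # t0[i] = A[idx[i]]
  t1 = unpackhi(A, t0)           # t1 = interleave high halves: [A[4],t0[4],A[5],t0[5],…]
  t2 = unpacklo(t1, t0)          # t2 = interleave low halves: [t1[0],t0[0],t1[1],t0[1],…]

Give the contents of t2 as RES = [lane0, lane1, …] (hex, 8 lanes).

  t0: 29 c3 29 4f c3 4f 62 da
  t1: 62 c3 3b 4f f8 62 da da
  t2: 62 29 c3 c3 3b 29 4f 4f

RES = [ 0x62  0x29  0xc3  0xc3  0x3b  0x29  0x4f  0x4f ]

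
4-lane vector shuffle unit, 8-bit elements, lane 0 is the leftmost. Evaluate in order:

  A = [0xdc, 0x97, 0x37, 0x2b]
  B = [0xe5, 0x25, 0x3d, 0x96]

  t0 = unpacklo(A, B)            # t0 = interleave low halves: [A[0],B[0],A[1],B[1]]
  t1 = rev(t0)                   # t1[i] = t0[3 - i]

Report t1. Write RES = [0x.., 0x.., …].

  t0: dc e5 97 25
  t1: 25 97 e5 dc

RES = [0x25, 0x97, 0xe5, 0xdc]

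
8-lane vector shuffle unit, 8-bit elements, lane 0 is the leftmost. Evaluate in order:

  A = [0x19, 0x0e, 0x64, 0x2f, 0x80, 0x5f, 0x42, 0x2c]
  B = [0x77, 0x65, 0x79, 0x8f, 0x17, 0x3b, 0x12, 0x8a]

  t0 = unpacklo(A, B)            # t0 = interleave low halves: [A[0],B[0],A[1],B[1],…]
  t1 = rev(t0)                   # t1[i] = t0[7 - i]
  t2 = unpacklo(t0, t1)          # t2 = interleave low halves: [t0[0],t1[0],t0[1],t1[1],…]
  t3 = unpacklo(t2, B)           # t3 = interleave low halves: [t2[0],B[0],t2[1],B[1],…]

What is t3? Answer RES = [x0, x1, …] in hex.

RES = [0x19, 0x77, 0x8f, 0x65, 0x77, 0x79, 0x2f, 0x8f]

t0 = [0x19, 0x77, 0x0e, 0x65, 0x64, 0x79, 0x2f, 0x8f]
t1 = [0x8f, 0x2f, 0x79, 0x64, 0x65, 0x0e, 0x77, 0x19]
t2 = [0x19, 0x8f, 0x77, 0x2f, 0x0e, 0x79, 0x65, 0x64]
t3 = [0x19, 0x77, 0x8f, 0x65, 0x77, 0x79, 0x2f, 0x8f]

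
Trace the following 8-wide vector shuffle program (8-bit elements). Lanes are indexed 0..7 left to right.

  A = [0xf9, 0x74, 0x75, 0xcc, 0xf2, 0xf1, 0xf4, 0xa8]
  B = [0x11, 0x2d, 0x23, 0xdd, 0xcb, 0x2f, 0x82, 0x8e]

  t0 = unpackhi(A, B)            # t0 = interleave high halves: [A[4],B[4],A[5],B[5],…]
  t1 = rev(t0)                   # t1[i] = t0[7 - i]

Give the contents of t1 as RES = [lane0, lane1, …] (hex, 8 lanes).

RES = [ 0x8e  0xa8  0x82  0xf4  0x2f  0xf1  0xcb  0xf2 ]

  t0: f2 cb f1 2f f4 82 a8 8e
  t1: 8e a8 82 f4 2f f1 cb f2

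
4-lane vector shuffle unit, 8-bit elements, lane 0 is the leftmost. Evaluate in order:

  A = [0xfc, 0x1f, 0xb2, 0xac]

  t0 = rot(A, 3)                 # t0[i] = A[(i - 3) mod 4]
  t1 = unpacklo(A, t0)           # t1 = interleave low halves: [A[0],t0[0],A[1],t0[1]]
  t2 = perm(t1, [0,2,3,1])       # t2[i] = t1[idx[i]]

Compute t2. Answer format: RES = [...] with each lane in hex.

RES = [0xfc, 0x1f, 0xb2, 0x1f]

t0 = [0x1f, 0xb2, 0xac, 0xfc]
t1 = [0xfc, 0x1f, 0x1f, 0xb2]
t2 = [0xfc, 0x1f, 0xb2, 0x1f]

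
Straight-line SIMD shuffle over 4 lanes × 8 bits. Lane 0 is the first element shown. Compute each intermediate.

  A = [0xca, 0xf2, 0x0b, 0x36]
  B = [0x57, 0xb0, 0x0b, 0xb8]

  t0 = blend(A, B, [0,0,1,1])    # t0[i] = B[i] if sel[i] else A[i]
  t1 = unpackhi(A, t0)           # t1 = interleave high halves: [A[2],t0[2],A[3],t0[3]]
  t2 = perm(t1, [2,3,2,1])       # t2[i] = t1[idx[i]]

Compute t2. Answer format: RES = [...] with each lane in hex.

→ t0 |ca|f2|0b|b8|
→ t1 |0b|0b|36|b8|
→ t2 |36|b8|36|0b|

RES = [ 0x36  0xb8  0x36  0x0b ]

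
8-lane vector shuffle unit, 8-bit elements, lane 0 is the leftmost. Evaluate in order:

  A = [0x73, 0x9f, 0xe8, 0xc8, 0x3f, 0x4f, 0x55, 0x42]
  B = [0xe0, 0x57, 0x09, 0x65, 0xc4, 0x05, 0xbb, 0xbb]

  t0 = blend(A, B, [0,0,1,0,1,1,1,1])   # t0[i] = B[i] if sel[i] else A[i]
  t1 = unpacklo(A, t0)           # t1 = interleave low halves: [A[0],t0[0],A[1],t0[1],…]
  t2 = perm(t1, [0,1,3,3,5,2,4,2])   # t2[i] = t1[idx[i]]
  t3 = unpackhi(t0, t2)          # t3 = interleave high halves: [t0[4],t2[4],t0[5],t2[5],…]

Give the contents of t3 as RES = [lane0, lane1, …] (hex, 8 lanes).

  t0: 73 9f 09 c8 c4 05 bb bb
  t1: 73 73 9f 9f e8 09 c8 c8
  t2: 73 73 9f 9f 09 9f e8 9f
  t3: c4 09 05 9f bb e8 bb 9f

RES = [0xc4, 0x09, 0x05, 0x9f, 0xbb, 0xe8, 0xbb, 0x9f]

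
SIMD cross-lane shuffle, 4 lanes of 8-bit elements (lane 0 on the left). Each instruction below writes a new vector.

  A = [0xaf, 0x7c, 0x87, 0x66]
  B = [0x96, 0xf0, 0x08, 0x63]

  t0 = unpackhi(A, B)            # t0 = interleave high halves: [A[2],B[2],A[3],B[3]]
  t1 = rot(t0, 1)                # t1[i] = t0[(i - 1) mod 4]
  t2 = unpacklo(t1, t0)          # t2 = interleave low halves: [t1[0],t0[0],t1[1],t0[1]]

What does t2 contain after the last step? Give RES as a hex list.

  t0: 87 08 66 63
  t1: 63 87 08 66
  t2: 63 87 87 08

RES = [0x63, 0x87, 0x87, 0x08]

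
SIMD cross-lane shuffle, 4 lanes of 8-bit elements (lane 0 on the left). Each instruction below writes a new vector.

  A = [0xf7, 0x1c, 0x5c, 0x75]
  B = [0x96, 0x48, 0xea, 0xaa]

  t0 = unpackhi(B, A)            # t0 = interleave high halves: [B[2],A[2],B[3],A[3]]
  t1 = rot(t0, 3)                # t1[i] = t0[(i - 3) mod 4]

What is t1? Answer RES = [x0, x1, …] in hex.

RES = [ 0x5c  0xaa  0x75  0xea ]

t0 = [0xea, 0x5c, 0xaa, 0x75]
t1 = [0x5c, 0xaa, 0x75, 0xea]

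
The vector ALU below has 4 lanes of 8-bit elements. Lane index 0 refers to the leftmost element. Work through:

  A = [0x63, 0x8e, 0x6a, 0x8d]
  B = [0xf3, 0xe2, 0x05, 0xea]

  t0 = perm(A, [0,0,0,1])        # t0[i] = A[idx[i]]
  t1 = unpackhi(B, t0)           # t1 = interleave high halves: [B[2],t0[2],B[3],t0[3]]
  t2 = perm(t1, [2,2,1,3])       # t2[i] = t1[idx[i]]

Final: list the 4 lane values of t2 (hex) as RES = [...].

RES = [ 0xea  0xea  0x63  0x8e ]

  t0: 63 63 63 8e
  t1: 05 63 ea 8e
  t2: ea ea 63 8e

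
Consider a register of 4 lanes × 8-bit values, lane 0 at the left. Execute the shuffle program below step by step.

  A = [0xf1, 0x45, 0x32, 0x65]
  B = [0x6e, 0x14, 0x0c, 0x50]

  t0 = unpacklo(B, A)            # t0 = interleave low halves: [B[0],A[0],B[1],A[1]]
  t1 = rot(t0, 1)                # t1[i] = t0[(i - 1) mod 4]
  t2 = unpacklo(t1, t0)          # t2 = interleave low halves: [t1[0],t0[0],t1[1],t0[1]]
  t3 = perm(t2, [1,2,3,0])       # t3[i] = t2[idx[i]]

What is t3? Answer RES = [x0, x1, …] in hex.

t0 = [0x6e, 0xf1, 0x14, 0x45]
t1 = [0x45, 0x6e, 0xf1, 0x14]
t2 = [0x45, 0x6e, 0x6e, 0xf1]
t3 = [0x6e, 0x6e, 0xf1, 0x45]

RES = [0x6e, 0x6e, 0xf1, 0x45]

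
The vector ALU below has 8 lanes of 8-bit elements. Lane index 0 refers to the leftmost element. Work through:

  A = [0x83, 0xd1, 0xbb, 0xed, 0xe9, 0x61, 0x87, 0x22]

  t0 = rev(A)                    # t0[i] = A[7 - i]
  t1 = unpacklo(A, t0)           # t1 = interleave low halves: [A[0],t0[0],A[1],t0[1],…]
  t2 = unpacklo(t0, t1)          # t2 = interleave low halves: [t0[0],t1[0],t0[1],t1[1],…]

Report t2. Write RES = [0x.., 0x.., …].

RES = [ 0x22  0x83  0x87  0x22  0x61  0xd1  0xe9  0x87 ]

t0 = [0x22, 0x87, 0x61, 0xe9, 0xed, 0xbb, 0xd1, 0x83]
t1 = [0x83, 0x22, 0xd1, 0x87, 0xbb, 0x61, 0xed, 0xe9]
t2 = [0x22, 0x83, 0x87, 0x22, 0x61, 0xd1, 0xe9, 0x87]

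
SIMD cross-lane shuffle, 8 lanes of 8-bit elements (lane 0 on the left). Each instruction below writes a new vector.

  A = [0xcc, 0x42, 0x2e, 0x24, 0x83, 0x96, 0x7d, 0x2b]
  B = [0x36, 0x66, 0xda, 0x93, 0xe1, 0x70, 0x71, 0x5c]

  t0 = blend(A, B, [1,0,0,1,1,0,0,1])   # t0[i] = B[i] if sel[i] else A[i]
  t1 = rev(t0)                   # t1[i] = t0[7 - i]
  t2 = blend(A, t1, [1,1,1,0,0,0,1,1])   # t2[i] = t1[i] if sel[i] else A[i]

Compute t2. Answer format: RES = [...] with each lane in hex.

RES = [ 0x5c  0x7d  0x96  0x24  0x83  0x96  0x42  0x36 ]

t0 = [0x36, 0x42, 0x2e, 0x93, 0xe1, 0x96, 0x7d, 0x5c]
t1 = [0x5c, 0x7d, 0x96, 0xe1, 0x93, 0x2e, 0x42, 0x36]
t2 = [0x5c, 0x7d, 0x96, 0x24, 0x83, 0x96, 0x42, 0x36]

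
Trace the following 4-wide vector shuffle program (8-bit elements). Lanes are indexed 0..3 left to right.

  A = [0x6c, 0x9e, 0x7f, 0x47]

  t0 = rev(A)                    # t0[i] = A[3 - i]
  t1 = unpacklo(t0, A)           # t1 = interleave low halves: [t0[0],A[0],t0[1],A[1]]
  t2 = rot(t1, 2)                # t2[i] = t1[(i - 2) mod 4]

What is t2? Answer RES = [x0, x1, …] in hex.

RES = [0x7f, 0x9e, 0x47, 0x6c]

t0 = [0x47, 0x7f, 0x9e, 0x6c]
t1 = [0x47, 0x6c, 0x7f, 0x9e]
t2 = [0x7f, 0x9e, 0x47, 0x6c]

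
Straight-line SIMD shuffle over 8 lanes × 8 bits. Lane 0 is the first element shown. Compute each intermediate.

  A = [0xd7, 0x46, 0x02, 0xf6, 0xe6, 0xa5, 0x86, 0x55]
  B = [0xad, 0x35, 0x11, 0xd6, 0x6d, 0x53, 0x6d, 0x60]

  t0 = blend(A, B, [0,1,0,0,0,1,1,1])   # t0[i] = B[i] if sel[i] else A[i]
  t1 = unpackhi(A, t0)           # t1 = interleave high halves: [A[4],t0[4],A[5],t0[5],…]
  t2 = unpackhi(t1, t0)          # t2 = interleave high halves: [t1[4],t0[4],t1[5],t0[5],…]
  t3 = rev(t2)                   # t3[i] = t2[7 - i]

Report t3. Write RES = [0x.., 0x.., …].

→ t0 |d7|35|02|f6|e6|53|6d|60|
→ t1 |e6|e6|a5|53|86|6d|55|60|
→ t2 |86|e6|6d|53|55|6d|60|60|
→ t3 |60|60|6d|55|53|6d|e6|86|

RES = [0x60, 0x60, 0x6d, 0x55, 0x53, 0x6d, 0xe6, 0x86]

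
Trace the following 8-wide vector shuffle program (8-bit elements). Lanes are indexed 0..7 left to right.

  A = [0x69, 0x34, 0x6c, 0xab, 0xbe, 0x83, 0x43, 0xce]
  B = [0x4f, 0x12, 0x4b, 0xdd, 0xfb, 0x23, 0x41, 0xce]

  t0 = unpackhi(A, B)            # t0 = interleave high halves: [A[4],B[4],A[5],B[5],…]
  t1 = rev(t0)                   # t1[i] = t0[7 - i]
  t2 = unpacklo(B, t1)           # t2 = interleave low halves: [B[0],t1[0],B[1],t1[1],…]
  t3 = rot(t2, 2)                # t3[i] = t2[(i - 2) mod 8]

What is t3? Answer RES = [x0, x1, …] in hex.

RES = [ 0xdd  0x43  0x4f  0xce  0x12  0xce  0x4b  0x41 ]

t0 = [0xbe, 0xfb, 0x83, 0x23, 0x43, 0x41, 0xce, 0xce]
t1 = [0xce, 0xce, 0x41, 0x43, 0x23, 0x83, 0xfb, 0xbe]
t2 = [0x4f, 0xce, 0x12, 0xce, 0x4b, 0x41, 0xdd, 0x43]
t3 = [0xdd, 0x43, 0x4f, 0xce, 0x12, 0xce, 0x4b, 0x41]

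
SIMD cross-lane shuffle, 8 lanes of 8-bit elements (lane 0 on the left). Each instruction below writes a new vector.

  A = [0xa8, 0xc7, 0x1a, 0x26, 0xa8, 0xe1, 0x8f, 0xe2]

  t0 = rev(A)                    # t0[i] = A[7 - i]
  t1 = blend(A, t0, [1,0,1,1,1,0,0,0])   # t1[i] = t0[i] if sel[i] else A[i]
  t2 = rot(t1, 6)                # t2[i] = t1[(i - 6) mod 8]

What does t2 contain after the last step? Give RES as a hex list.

RES = [0xe1, 0xa8, 0x26, 0xe1, 0x8f, 0xe2, 0xe2, 0xc7]

→ t0 |e2|8f|e1|a8|26|1a|c7|a8|
→ t1 |e2|c7|e1|a8|26|e1|8f|e2|
→ t2 |e1|a8|26|e1|8f|e2|e2|c7|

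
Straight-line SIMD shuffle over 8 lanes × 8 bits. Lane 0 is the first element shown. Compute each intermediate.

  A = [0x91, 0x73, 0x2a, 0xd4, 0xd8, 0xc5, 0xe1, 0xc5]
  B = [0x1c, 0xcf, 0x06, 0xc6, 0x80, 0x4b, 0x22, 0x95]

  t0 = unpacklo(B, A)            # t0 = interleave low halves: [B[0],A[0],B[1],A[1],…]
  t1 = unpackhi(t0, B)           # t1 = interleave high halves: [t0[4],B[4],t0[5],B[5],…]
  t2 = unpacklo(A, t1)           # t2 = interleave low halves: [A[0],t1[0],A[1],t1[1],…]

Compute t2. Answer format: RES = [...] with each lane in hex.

  t0: 1c 91 cf 73 06 2a c6 d4
  t1: 06 80 2a 4b c6 22 d4 95
  t2: 91 06 73 80 2a 2a d4 4b

RES = [ 0x91  0x06  0x73  0x80  0x2a  0x2a  0xd4  0x4b ]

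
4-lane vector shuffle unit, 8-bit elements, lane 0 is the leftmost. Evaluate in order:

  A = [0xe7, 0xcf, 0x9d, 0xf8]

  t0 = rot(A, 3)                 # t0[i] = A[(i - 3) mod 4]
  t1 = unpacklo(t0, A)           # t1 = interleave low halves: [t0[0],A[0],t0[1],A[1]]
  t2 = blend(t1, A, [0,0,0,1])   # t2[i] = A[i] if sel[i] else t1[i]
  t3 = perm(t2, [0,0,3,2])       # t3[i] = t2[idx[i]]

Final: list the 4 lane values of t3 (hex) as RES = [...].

t0 = [0xcf, 0x9d, 0xf8, 0xe7]
t1 = [0xcf, 0xe7, 0x9d, 0xcf]
t2 = [0xcf, 0xe7, 0x9d, 0xf8]
t3 = [0xcf, 0xcf, 0xf8, 0x9d]

RES = [0xcf, 0xcf, 0xf8, 0x9d]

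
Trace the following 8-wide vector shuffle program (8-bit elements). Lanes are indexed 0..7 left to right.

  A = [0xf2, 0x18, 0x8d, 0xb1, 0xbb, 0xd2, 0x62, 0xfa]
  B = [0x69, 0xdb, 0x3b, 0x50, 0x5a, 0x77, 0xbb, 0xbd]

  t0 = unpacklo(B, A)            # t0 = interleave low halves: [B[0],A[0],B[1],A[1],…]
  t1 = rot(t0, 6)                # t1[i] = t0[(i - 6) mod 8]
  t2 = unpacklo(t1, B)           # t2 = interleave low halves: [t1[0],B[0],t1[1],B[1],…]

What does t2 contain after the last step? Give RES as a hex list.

t0 = [0x69, 0xf2, 0xdb, 0x18, 0x3b, 0x8d, 0x50, 0xb1]
t1 = [0xdb, 0x18, 0x3b, 0x8d, 0x50, 0xb1, 0x69, 0xf2]
t2 = [0xdb, 0x69, 0x18, 0xdb, 0x3b, 0x3b, 0x8d, 0x50]

RES = [0xdb, 0x69, 0x18, 0xdb, 0x3b, 0x3b, 0x8d, 0x50]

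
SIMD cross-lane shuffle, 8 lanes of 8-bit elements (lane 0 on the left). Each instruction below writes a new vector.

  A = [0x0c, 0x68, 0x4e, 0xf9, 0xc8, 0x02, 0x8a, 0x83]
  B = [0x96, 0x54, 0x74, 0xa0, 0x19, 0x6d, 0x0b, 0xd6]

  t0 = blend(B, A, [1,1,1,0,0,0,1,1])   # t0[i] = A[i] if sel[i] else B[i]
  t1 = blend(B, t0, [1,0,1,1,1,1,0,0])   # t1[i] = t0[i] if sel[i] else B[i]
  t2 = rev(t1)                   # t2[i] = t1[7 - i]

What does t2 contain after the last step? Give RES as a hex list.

t0 = [0x0c, 0x68, 0x4e, 0xa0, 0x19, 0x6d, 0x8a, 0x83]
t1 = [0x0c, 0x54, 0x4e, 0xa0, 0x19, 0x6d, 0x0b, 0xd6]
t2 = [0xd6, 0x0b, 0x6d, 0x19, 0xa0, 0x4e, 0x54, 0x0c]

RES = [ 0xd6  0x0b  0x6d  0x19  0xa0  0x4e  0x54  0x0c ]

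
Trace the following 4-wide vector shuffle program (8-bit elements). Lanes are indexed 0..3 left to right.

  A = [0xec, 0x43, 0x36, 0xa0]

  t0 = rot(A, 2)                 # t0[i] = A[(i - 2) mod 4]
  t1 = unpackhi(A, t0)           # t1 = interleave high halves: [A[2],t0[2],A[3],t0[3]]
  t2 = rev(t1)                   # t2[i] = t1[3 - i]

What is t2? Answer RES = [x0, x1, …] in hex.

RES = [0x43, 0xa0, 0xec, 0x36]

  t0: 36 a0 ec 43
  t1: 36 ec a0 43
  t2: 43 a0 ec 36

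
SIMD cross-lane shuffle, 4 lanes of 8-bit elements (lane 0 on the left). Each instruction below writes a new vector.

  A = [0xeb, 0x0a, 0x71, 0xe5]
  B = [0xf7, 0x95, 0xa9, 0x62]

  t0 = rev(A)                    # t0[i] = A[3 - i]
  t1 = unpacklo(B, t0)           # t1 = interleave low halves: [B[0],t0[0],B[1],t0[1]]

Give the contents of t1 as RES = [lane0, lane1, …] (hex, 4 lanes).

t0 = [0xe5, 0x71, 0x0a, 0xeb]
t1 = [0xf7, 0xe5, 0x95, 0x71]

RES = [ 0xf7  0xe5  0x95  0x71 ]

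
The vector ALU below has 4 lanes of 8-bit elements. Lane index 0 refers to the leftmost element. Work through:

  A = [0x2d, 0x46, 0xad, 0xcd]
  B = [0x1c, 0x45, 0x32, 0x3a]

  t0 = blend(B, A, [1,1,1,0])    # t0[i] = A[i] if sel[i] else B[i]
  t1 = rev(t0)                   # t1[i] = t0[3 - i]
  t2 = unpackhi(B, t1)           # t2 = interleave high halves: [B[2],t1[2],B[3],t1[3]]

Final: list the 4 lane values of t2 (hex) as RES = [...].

RES = [ 0x32  0x46  0x3a  0x2d ]

  t0: 2d 46 ad 3a
  t1: 3a ad 46 2d
  t2: 32 46 3a 2d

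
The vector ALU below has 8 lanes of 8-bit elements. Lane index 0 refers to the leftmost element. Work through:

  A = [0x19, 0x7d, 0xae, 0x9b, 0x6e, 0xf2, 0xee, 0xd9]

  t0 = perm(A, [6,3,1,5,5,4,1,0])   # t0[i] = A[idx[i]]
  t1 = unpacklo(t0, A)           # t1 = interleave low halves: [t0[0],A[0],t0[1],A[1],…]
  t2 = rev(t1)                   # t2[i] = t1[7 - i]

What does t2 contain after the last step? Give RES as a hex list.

→ t0 |ee|9b|7d|f2|f2|6e|7d|19|
→ t1 |ee|19|9b|7d|7d|ae|f2|9b|
→ t2 |9b|f2|ae|7d|7d|9b|19|ee|

RES = [ 0x9b  0xf2  0xae  0x7d  0x7d  0x9b  0x19  0xee ]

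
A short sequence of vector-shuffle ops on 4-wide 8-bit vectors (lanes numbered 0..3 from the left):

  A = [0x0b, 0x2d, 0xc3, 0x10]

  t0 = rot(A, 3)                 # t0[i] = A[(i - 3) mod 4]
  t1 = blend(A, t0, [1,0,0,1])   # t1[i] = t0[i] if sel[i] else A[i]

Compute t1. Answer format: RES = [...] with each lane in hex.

RES = [0x2d, 0x2d, 0xc3, 0x0b]

t0 = [0x2d, 0xc3, 0x10, 0x0b]
t1 = [0x2d, 0x2d, 0xc3, 0x0b]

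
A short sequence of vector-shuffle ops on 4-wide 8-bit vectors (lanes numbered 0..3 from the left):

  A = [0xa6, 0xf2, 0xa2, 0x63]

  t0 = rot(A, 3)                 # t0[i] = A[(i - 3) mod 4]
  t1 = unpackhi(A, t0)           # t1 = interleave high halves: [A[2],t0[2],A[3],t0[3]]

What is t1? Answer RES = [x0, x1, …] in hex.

  t0: f2 a2 63 a6
  t1: a2 63 63 a6

RES = [0xa2, 0x63, 0x63, 0xa6]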